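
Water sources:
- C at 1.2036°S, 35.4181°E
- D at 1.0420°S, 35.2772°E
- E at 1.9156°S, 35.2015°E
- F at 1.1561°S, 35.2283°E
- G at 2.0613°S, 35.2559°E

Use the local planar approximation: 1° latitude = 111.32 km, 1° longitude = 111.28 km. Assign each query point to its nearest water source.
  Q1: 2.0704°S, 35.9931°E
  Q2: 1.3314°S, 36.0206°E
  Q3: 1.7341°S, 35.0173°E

Q1 at 2.0704°S, 35.9931°E:
  C: √((0.8668·111.32)² + (-0.5750·111.28)²) = √(9310.740029 + 4094.208196) = 115.7797 km
  D: √((1.0284·111.32)² + (-0.7159·111.28)²) = √(13106.011095 + 6346.568309) = 139.4725 km
  E: √((0.1548·111.32)² + (-0.7916·111.28)²) = √(296.953404 + 7759.715613) = 89.7589 km
  F: √((0.9143·111.32)² + (-0.7648·111.28)²) = √(10359.143159 + 7243.191917) = 132.6738 km
  G: √((0.0091·111.32)² + (-0.7372·111.28)²) = √(1.026193 + 6729.842292) = 82.0419 km
  → nearest: G (82.0419 km)
Q2 at 1.3314°S, 36.0206°E:
  C: √((0.1278·111.32)² + (-0.6025·111.28)²) = √(202.398879 + 4495.192934) = 68.5390 km
  D: √((0.2894·111.32)² + (-0.7434·111.28)²) = √(1037.871171 + 6843.516954) = 88.7772 km
  E: √((-0.5842·111.32)² + (-0.8191·111.28)²) = √(4229.309819 + 8308.221871) = 111.9711 km
  F: √((0.1753·111.32)² + (-0.7923·111.28)²) = √(380.811651 + 7773.445281) = 90.3009 km
  G: √((-0.7299·111.32)² + (-0.7647·111.28)²) = √(6601.963556 + 7241.297901) = 117.6574 km
  → nearest: C (68.5390 km)
Q3 at 1.7341°S, 35.0173°E:
  C: √((0.5305·111.32)² + (0.4008·111.28)²) = √(3487.523734 + 1989.251342) = 74.0052 km
  D: √((0.6921·111.32)² + (0.2599·111.28)²) = √(5935.866075 + 836.463111) = 82.2942 km
  E: √((-0.1815·111.32)² + (0.1842·111.28)²) = √(408.225053 + 420.158821) = 28.7817 km
  F: √((0.5780·111.32)² + (0.2110·111.28)²) = √(4140.016502 + 551.314157) = 68.4933 km
  G: √((-0.3272·111.32)² + (0.2386·111.28)²) = √(1326.700783 + 704.977267) = 45.0741 km
  → nearest: E (28.7817 km)

Q1→G; Q2→C; Q3→E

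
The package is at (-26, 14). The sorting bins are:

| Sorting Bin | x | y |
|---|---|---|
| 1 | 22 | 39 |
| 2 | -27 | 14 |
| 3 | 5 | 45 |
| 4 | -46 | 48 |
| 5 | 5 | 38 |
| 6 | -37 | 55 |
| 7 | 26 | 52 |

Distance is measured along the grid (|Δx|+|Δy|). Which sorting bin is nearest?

2

Distances from (-26, 14):
1: |48| + |25| = 48 + 25 = 73
2: |-1| + |0| = 1 + 0 = 1
3: |31| + |31| = 31 + 31 = 62
4: |-20| + |34| = 20 + 34 = 54
5: |31| + |24| = 31 + 24 = 55
6: |-11| + |41| = 11 + 41 = 52
7: |52| + |38| = 52 + 38 = 90
Minimum: 2 at 1.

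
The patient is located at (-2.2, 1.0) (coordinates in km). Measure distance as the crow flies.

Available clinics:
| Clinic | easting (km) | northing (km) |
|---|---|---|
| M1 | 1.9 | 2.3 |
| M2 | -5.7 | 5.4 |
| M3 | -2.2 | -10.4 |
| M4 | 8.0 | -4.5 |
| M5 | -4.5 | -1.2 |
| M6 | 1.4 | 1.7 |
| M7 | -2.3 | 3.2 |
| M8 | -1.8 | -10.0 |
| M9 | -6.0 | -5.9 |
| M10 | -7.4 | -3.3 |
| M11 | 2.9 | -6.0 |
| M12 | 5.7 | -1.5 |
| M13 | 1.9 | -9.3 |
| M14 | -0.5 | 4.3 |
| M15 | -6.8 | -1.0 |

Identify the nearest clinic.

M7

Distances from (-2.2, 1.0):
M1: √((4.1)² + (1.3)²) = √(16.8100 + 1.6900) = 4.30 km
M2: √((-3.5)² + (4.4)²) = √(12.2500 + 19.3600) = 5.62 km
M3: √((0.0)² + (-11.4)²) = √(0.0000 + 129.9600) = 11.40 km
M4: √((10.2)² + (-5.5)²) = √(104.0400 + 30.2500) = 11.59 km
M5: √((-2.3)² + (-2.2)²) = √(5.2900 + 4.8400) = 3.18 km
M6: √((3.6)² + (0.7)²) = √(12.9600 + 0.4900) = 3.67 km
M7: √((-0.1)² + (2.2)²) = √(0.0100 + 4.8400) = 2.20 km
M8: √((0.4)² + (-11.0)²) = √(0.1600 + 121.0000) = 11.01 km
M9: √((-3.8)² + (-6.9)²) = √(14.4400 + 47.6100) = 7.88 km
M10: √((-5.2)² + (-4.3)²) = √(27.0400 + 18.4900) = 6.75 km
M11: √((5.1)² + (-7.0)²) = √(26.0100 + 49.0000) = 8.66 km
M12: √((7.9)² + (-2.5)²) = √(62.4100 + 6.2500) = 8.29 km
M13: √((4.1)² + (-10.3)²) = √(16.8100 + 106.0900) = 11.09 km
M14: √((1.7)² + (3.3)²) = √(2.8900 + 10.8900) = 3.71 km
M15: √((-4.6)² + (-2.0)²) = √(21.1600 + 4.0000) = 5.02 km
Minimum: M7 at 2.20 km.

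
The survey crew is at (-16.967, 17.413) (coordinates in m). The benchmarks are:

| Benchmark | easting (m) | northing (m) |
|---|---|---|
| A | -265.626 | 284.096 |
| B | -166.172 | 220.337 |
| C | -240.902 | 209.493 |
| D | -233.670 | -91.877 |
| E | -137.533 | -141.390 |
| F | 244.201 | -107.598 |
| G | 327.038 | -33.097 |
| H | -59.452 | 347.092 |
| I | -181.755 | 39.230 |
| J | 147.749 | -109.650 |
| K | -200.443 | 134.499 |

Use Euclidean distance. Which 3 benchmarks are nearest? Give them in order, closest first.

Distances from (-16.967, 17.413):
A: 364.625 m
B: 251.874 m
C: 295.028 m
D: 242.702 m
E: 199.385 m
F: 289.545 m
G: 347.693 m
H: 332.405 m
I: 166.226 m
J: 208.030 m
K: 217.652 m
Sorted: I (166.226 m) < E (199.385 m) < J (208.030 m) < K (217.652 m) < D (242.702 m) < …

I, E, J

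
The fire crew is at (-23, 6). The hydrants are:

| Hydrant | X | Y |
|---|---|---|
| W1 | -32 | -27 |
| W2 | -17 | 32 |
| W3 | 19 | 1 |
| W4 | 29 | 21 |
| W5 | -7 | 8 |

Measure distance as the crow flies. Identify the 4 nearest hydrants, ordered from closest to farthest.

W5, W2, W1, W3

Distances from (-23, 6):
W1: √((-9)² + (-33)²) = √(81.000 + 1089.000) = 34.2
W2: √((6)² + (26)²) = √(36.000 + 676.000) = 26.7
W3: √((42)² + (-5)²) = √(1764.000 + 25.000) = 42.3
W4: √((52)² + (15)²) = √(2704.000 + 225.000) = 54.1
W5: √((16)² + (2)²) = √(256.000 + 4.000) = 16.1
Sorted: W5 (16.1) < W2 (26.7) < W1 (34.2) < W3 (42.3) < W4 (54.1)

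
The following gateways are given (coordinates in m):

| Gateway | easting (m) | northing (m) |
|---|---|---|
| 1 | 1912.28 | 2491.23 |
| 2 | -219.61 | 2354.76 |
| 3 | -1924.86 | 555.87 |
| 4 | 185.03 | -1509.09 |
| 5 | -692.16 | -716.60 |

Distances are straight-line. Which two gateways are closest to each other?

Pairwise distances:
1–2: √((-2131.89)² + (-136.47)²) = √(4544954.9721 + 18624.0609) = 2136.25 m
1–3: √((-3837.14)² + (-1935.36)²) = √(14723643.3796 + 3745618.3296) = 4297.59 m
1–4: √((-1727.25)² + (-4000.32)²) = √(2983392.5625 + 16002560.1024) = 4357.29 m
1–5: √((-2604.44)² + (-3207.83)²) = √(6783107.7136 + 10290173.3089) = 4131.98 m
2–3: √((-1705.25)² + (-1798.89)²) = √(2907877.5625 + 3236005.2321) = 2478.69 m
2–4: √((404.64)² + (-3863.85)²) = √(163733.5296 + 14929336.8225) = 3884.98 m
2–5: √((-472.55)² + (-3071.36)²) = √(223303.5025 + 9433252.2496) = 3107.50 m
3–4: √((2109.89)² + (-2064.96)²) = √(4451635.8121 + 4264059.8016) = 2952.24 m
3–5: √((1232.70)² + (-1272.47)²) = √(1519549.2900 + 1619179.9009) = 1771.65 m
4–5: √((-877.19)² + (792.49)²) = √(769462.2961 + 628040.4001) = 1182.16 m
Closest pair: 4–5 at 1182.16 m.

4 and 5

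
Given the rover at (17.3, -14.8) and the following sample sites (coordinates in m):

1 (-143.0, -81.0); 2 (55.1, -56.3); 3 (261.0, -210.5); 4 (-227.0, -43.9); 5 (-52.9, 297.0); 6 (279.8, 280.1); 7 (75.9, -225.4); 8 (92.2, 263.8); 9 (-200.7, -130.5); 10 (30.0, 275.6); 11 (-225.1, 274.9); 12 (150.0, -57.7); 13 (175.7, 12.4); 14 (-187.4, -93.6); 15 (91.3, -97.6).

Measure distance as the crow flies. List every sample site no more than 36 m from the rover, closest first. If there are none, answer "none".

none

Distances from (17.3, -14.8):
1: 173.4 m
2: 56.1 m
3: 312.6 m
4: 246.0 m
5: 319.6 m
6: 394.8 m
7: 218.6 m
8: 288.5 m
9: 246.8 m
10: 290.7 m
11: 377.7 m
12: 139.5 m
13: 160.7 m
14: 219.3 m
15: 111.0 m
Threshold 36 m: none within range.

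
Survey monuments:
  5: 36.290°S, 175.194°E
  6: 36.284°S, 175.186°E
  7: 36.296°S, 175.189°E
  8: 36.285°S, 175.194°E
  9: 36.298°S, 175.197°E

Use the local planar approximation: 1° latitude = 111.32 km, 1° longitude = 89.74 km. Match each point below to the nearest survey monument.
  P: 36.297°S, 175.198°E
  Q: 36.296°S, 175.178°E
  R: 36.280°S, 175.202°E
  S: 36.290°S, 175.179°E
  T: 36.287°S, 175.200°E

P at 36.297°S, 175.198°E:
  5: √((0.007·111.32)² + (-0.004·89.74)²) = √(0.60721 + 0.12885) = 0.858 km
  6: √((0.013·111.32)² + (-0.012·89.74)²) = √(2.09427 + 1.15967) = 1.804 km
  7: √((0.001·111.32)² + (-0.009·89.74)²) = √(0.01239 + 0.65231) = 0.815 km
  8: √((0.012·111.32)² + (-0.004·89.74)²) = √(1.78447 + 0.12885) = 1.383 km
  9: √((-0.001·111.32)² + (-0.001·89.74)²) = √(0.01239 + 0.00805) = 0.143 km
  → nearest: 9 (0.143 km)
Q at 36.296°S, 175.178°E:
  5: √((0.006·111.32)² + (0.016·89.74)²) = √(0.44612 + 2.06164) = 1.584 km
  6: √((0.012·111.32)² + (0.008·89.74)²) = √(1.78447 + 0.51541) = 1.517 km
  7: √((0.000·111.32)² + (0.011·89.74)²) = √(0.00000 + 0.97445) = 0.987 km
  8: √((0.011·111.32)² + (0.016·89.74)²) = √(1.49945 + 2.06164) = 1.887 km
  9: √((-0.002·111.32)² + (0.019·89.74)²) = √(0.04957 + 2.90723) = 1.720 km
  → nearest: 7 (0.987 km)
R at 36.280°S, 175.202°E:
  5: √((-0.010·111.32)² + (-0.008·89.74)²) = √(1.23921 + 0.51541) = 1.325 km
  6: √((-0.004·111.32)² + (-0.016·89.74)²) = √(0.19827 + 2.06164) = 1.503 km
  7: √((-0.016·111.32)² + (-0.013·89.74)²) = √(3.17239 + 1.36100) = 2.129 km
  8: √((-0.005·111.32)² + (-0.008·89.74)²) = √(0.30980 + 0.51541) = 0.908 km
  9: √((-0.018·111.32)² + (-0.005·89.74)²) = √(4.01505 + 0.20133) = 2.053 km
  → nearest: 8 (0.908 km)
S at 36.290°S, 175.179°E:
  5: √((0.000·111.32)² + (0.015·89.74)²) = √(0.00000 + 1.81199) = 1.346 km
  6: √((0.006·111.32)² + (0.007·89.74)²) = √(0.44612 + 0.39461) = 0.917 km
  7: √((-0.006·111.32)² + (0.010·89.74)²) = √(0.44612 + 0.80533) = 1.119 km
  8: √((0.005·111.32)² + (0.015·89.74)²) = √(0.30980 + 1.81199) = 1.457 km
  9: √((-0.008·111.32)² + (0.018·89.74)²) = √(0.79310 + 2.60926) = 1.845 km
  → nearest: 6 (0.917 km)
T at 36.287°S, 175.200°E:
  5: √((-0.003·111.32)² + (-0.006·89.74)²) = √(0.11153 + 0.28992) = 0.634 km
  6: √((0.003·111.32)² + (-0.014·89.74)²) = √(0.11153 + 1.57844) = 1.300 km
  7: √((-0.009·111.32)² + (-0.011·89.74)²) = √(1.00376 + 0.97445) = 1.406 km
  8: √((0.002·111.32)² + (-0.006·89.74)²) = √(0.04957 + 0.28992) = 0.583 km
  9: √((-0.011·111.32)² + (-0.003·89.74)²) = √(1.49945 + 0.07248) = 1.254 km
  → nearest: 8 (0.583 km)

P→9; Q→7; R→8; S→6; T→8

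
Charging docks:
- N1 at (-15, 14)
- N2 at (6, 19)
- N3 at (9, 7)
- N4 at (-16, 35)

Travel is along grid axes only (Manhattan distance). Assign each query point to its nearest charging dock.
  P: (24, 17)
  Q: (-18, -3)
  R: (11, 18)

P at (24, 17):
  N1: 42
  N2: 20
  N3: 25
  N4: 58
  → nearest: N2 (20)
Q at (-18, -3):
  N1: 20
  N2: 46
  N3: 37
  N4: 40
  → nearest: N1 (20)
R at (11, 18):
  N1: 30
  N2: 6
  N3: 13
  N4: 44
  → nearest: N2 (6)

P→N2; Q→N1; R→N2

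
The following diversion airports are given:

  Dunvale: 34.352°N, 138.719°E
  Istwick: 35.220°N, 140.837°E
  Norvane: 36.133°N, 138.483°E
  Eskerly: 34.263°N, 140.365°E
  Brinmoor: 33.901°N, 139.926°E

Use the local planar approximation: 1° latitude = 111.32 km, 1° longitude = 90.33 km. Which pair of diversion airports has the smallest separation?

Pairwise distances:
Dunvale–Istwick: √((0.868·111.32)² + (2.118·90.33)²) = √(9336.53750 + 36602.93680) = 214.335 km
Dunvale–Norvane: √((1.781·111.32)² + (-0.236·90.33)²) = √(39307.39240 + 454.45201) = 199.404 km
Dunvale–Eskerly: √((-0.089·111.32)² + (1.646·90.33)²) = √(98.15816 + 22106.68801) = 149.013 km
Dunvale–Brinmoor: √((-0.451·111.32)² + (1.207·90.33)²) = √(2520.57416 + 11887.17238) = 120.032 km
Istwick–Norvane: √((0.913·111.32)² + (-2.354·90.33)²) = √(10329.70575 + 45214.41722) = 235.678 km
Istwick–Eskerly: √((-0.957·111.32)² + (-0.472·90.33)²) = √(11349.33122 + 1817.80803) = 114.748 km
Istwick–Brinmoor: √((-1.319·111.32)² + (-0.911·90.33)²) = √(21559.36605 + 6771.74779) = 168.318 km
Norvane–Eskerly: √((-1.870·111.32)² + (1.882·90.33)²) = √(43334.08276 + 28900.36040) = 268.765 km
Norvane–Brinmoor: √((-2.232·111.32)² + (1.443·90.33)²) = √(61735.47242 + 16990.12925) = 280.581 km
Eskerly–Brinmoor: √((-0.362·111.32)² + (-0.439·90.33)²) = √(1623.91591 + 1572.50871) = 56.537 km
Closest pair: Eskerly–Brinmoor at 56.537 km.

Eskerly and Brinmoor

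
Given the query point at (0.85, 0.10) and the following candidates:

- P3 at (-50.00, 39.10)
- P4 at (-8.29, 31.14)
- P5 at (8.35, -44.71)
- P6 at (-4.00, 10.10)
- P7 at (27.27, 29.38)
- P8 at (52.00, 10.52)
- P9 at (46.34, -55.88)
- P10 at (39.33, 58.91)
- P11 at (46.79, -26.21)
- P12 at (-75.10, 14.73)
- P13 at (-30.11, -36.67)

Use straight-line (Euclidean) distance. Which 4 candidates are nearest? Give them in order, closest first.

Distances from (0.85, 0.10):
P3: 64.08
P4: 32.36
P5: 45.43
P6: 11.11
P7: 39.44
P8: 52.20
P9: 72.13
P10: 70.28
P11: 52.94
P12: 77.35
P13: 48.07
Sorted: P6 (11.11) < P4 (32.36) < P7 (39.44) < P5 (45.43) < P13 (48.07) < P8 (52.20) < …

P6, P4, P7, P5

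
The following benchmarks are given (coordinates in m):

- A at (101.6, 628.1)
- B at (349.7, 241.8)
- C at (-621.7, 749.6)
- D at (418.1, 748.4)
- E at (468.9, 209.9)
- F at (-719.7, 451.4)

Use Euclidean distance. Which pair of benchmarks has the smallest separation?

Pairwise distances:
A–B: 459.1 m
A–C: 733.4 m
A–D: 338.6 m
A–E: 556.6 m
A–F: 840.1 m
B–C: 1096.1 m
B–D: 511.2 m
B–E: 123.4 m
B–F: 1089.7 m
C–D: 1039.8 m
C–E: 1216.8 m
C–F: 313.9 m
D–E: 540.9 m
D–F: 1175.9 m
E–F: 1212.9 m
Closest pair: B–E at 123.4 m.

B and E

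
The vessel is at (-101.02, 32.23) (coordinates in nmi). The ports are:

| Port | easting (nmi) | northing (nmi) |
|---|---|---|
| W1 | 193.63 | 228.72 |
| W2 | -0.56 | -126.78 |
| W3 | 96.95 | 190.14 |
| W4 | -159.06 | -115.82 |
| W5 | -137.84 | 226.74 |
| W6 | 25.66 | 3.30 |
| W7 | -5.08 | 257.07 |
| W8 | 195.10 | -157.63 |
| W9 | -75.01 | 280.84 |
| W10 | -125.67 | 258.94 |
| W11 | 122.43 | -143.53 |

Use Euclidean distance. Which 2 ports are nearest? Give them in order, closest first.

W6, W4

Distances from (-101.02, 32.23):
W1: √((294.65)² + (196.49)²) = √(86818.6225 + 38608.3201) = 354.16 nmi
W2: √((100.46)² + (-159.01)²) = √(10092.2116 + 25284.1801) = 188.09 nmi
W3: √((197.97)² + (157.91)²) = √(39192.1209 + 24935.5681) = 253.23 nmi
W4: √((-58.04)² + (-148.05)²) = √(3368.6416 + 21918.8025) = 159.02 nmi
W5: √((-36.82)² + (194.51)²) = √(1355.7124 + 37834.1401) = 197.96 nmi
W6: √((126.68)² + (-28.93)²) = √(16047.8224 + 836.9449) = 129.94 nmi
W7: √((95.94)² + (224.84)²) = √(9204.4836 + 50553.0256) = 244.45 nmi
W8: √((296.12)² + (-189.86)²) = √(87687.0544 + 36046.8196) = 351.76 nmi
W9: √((26.01)² + (248.61)²) = √(676.5201 + 61806.9321) = 249.97 nmi
W10: √((-24.65)² + (226.71)²) = √(607.6225 + 51397.4241) = 228.05 nmi
W11: √((223.45)² + (-175.76)²) = √(49929.9025 + 30891.5776) = 284.29 nmi
Sorted: W6 (129.94 nmi) < W4 (159.02 nmi) < W2 (188.09 nmi) < W5 (197.96 nmi) < …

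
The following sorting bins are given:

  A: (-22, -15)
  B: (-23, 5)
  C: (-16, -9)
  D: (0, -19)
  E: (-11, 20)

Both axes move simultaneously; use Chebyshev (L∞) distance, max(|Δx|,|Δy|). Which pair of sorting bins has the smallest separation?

A and C

Pairwise distances:
A–B: 20
A–C: 6
A–D: 22
A–E: 35
B–C: 14
B–D: 24
B–E: 15
C–D: 16
C–E: 29
D–E: 39
Closest pair: A–C at 6.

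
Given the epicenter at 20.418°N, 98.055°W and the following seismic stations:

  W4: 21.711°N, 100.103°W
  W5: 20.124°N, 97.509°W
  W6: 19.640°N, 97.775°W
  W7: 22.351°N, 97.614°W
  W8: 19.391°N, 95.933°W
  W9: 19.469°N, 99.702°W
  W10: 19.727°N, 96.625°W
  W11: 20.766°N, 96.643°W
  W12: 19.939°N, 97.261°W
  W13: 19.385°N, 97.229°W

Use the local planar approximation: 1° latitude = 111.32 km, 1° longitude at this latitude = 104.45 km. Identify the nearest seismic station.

Distances from 20.418°N, 98.055°W:
W4: √((1.293·111.32)² + (-2.048·104.45)²) = √(20717.79088 + 45759.02826) = 257.831 km
W5: √((-0.294·111.32)² + (0.546·104.45)²) = √(1071.12722 + 3252.38668) = 65.753 km
W6: √((-0.778·111.32)² + (0.280·104.45)²) = √(7500.76552 + 855.32852) = 91.412 km
W7: √((1.933·111.32)² + (0.441·104.45)²) = √(46303.10376 + 2121.74930) = 220.056 km
W8: √((-1.027·111.32)² + (2.122·104.45)²) = √(13070.35196 + 49125.57512) = 249.391 km
W9: √((-0.949·111.32)² + (-1.647·104.45)²) = √(11160.37584 + 29594.02845) = 201.877 km
W10: √((-0.691·111.32)² + (1.430·104.45)²) = √(5917.01255 + 22309.45513) = 168.007 km
W11: √((0.348·111.32)² + (1.412·104.45)²) = √(1500.73801 + 21751.35328) = 152.486 km
W12: √((-0.479·111.32)² + (0.794·104.45)²) = √(2843.26554 + 6877.93225) = 98.596 km
W13: √((-1.033·111.32)² + (0.826·104.45)²) = √(13223.51884 + 7443.49641) = 143.760 km
Minimum: W5 at 65.753 km.

W5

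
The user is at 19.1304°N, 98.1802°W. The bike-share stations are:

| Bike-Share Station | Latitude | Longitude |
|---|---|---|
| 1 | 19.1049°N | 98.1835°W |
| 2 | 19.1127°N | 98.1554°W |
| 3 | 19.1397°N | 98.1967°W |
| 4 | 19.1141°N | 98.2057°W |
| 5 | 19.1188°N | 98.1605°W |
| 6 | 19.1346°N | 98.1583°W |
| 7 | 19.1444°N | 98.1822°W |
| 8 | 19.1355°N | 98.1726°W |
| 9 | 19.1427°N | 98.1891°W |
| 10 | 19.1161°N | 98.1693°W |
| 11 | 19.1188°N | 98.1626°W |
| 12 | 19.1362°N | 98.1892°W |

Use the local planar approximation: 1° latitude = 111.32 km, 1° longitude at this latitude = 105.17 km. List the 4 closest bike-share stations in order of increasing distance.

Distances from 19.1304°N, 98.1802°W:
1: √((-0.0255·111.32)² + (-0.0033·105.17)²) = √(8.057991 + 0.120451) = 2.8598 km
2: √((-0.0177·111.32)² + (0.0248·105.17)²) = √(3.882334 + 6.802791) = 3.2688 km
3: √((0.0093·111.32)² + (-0.0165·105.17)²) = √(1.071796 + 3.011283) = 2.0207 km
4: √((-0.0163·111.32)² + (-0.0255·105.17)²) = √(3.292468 + 7.192239) = 3.2380 km
5: √((-0.0116·111.32)² + (0.0197·105.17)²) = √(1.667487 + 4.292558) = 2.4413 km
6: √((0.0042·111.32)² + (0.0219·105.17)²) = √(0.218597 + 5.304836) = 2.3502 km
7: √((0.0140·111.32)² + (-0.0020·105.17)²) = √(2.428860 + 0.044243) = 1.5726 km
8: √((0.0051·111.32)² + (0.0076·105.17)²) = √(0.322320 + 0.638868) = 0.9804 km
9: √((0.0123·111.32)² + (-0.0089·105.17)²) = √(1.874807 + 0.876120) = 1.6586 km
10: √((-0.0143·111.32)² + (0.0109·105.17)²) = √(2.534069 + 1.314125) = 1.9617 km
11: √((-0.0116·111.32)² + (0.0176·105.17)²) = √(1.667487 + 3.426171) = 2.2569 km
12: √((0.0058·111.32)² + (-0.0090·105.17)²) = √(0.416872 + 0.895919) = 1.1458 km
Sorted: 8 (0.9804 km) < 12 (1.1458 km) < 7 (1.5726 km) < 9 (1.6586 km) < 10 (1.9617 km) < 3 (2.0207 km) < …

8, 12, 7, 9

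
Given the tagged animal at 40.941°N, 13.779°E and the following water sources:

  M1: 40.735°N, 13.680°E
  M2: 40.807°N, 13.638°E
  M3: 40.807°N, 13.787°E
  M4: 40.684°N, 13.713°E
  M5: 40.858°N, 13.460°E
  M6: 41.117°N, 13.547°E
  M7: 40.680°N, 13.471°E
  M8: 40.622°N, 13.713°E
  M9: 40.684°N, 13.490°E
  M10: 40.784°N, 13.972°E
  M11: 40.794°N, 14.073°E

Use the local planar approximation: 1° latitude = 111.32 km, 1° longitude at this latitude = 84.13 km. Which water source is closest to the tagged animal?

M3

Distances from 40.941°N, 13.779°E:
M1: √((-0.206·111.32)² + (-0.099·84.13)²) = √(525.87295 + 69.37008) = 24.398 km
M2: √((-0.134·111.32)² + (-0.141·84.13)²) = √(222.51331 + 140.71487) = 19.059 km
M3: √((-0.134·111.32)² + (0.008·84.13)²) = √(222.51331 + 0.45298) = 14.932 km
M4: √((-0.257·111.32)² + (-0.066·84.13)²) = √(818.48861 + 30.83114) = 29.143 km
M5: √((-0.083·111.32)² + (-0.319·84.13)²) = √(85.36947 + 720.24980) = 28.383 km
M6: √((0.176·111.32)² + (-0.232·84.13)²) = √(383.85900 + 380.95857) = 27.655 km
M7: √((-0.261·111.32)² + (-0.308·84.13)²) = √(844.16513 + 671.43382) = 38.931 km
M8: √((-0.319·111.32)² + (-0.066·84.13)²) = √(1261.03680 + 30.83114) = 35.943 km
M9: √((-0.257·111.32)² + (-0.289·84.13)²) = √(818.48861 + 591.14969) = 37.545 km
M10: √((-0.157·111.32)² + (0.193·84.13)²) = √(305.45392 + 263.64309) = 23.856 km
M11: √((-0.147·111.32)² + (0.294·84.13)²) = √(267.78181 + 611.78164) = 29.657 km
Minimum: M3 at 14.932 km.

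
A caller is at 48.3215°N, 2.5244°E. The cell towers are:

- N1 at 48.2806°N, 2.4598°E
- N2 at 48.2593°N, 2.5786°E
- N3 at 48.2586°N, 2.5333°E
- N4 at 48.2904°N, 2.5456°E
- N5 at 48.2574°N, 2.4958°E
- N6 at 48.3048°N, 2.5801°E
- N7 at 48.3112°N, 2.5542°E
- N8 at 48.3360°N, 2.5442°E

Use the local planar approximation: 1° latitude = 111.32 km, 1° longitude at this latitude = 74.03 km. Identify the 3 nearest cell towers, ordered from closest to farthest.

Distances from 48.3215°N, 2.5244°E:
N1: √((-0.0409·111.32)² + (-0.0646·74.03)²) = √(20.729700 + 22.870757) = 6.6031 km
N2: √((-0.0622·111.32)² + (0.0542·74.03)²) = √(47.943216 + 16.099562) = 8.0027 km
N3: √((-0.0629·111.32)² + (0.0089·74.03)²) = √(49.028396 + 0.434106) = 7.0330 km
N4: √((-0.0311·111.32)² + (0.0212·74.03)²) = √(11.985804 + 2.463129) = 3.8012 km
N5: √((-0.0641·111.32)² + (-0.0286·74.03)²) = √(50.916959 + 4.482781) = 7.4431 km
N6: √((-0.0167·111.32)² + (0.0557·74.03)²) = √(3.456045 + 17.003013) = 4.5232 km
N7: √((-0.0103·111.32)² + (0.0298·74.03)²) = √(1.314682 + 4.866851) = 2.4863 km
N8: √((0.0145·111.32)² + (0.0198·74.03)²) = √(2.605448 + 2.148552) = 2.1804 km
Sorted: N8 (2.1804 km) < N7 (2.4863 km) < N4 (3.8012 km) < N6 (4.5232 km) < N1 (6.6031 km) < …

N8, N7, N4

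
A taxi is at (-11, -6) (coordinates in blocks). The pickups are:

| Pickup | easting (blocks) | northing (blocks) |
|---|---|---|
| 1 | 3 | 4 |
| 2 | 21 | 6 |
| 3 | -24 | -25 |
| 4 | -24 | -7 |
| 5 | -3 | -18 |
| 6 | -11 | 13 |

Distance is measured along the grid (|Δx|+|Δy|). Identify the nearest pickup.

4

Distances from (-11, -6):
1: |14| + |10| = 14 + 10 = 24 blocks
2: |32| + |12| = 32 + 12 = 44 blocks
3: |-13| + |-19| = 13 + 19 = 32 blocks
4: |-13| + |-1| = 13 + 1 = 14 blocks
5: |8| + |-12| = 8 + 12 = 20 blocks
6: |0| + |19| = 0 + 19 = 19 blocks
Minimum: 4 at 14 blocks.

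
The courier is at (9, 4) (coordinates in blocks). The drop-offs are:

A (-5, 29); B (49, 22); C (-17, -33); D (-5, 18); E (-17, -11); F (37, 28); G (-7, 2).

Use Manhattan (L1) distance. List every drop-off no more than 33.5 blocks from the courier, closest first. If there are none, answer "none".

Distances from (9, 4):
A: |-14| + |25| = 14 + 25 = 39 blocks
B: |40| + |18| = 40 + 18 = 58 blocks
C: |-26| + |-37| = 26 + 37 = 63 blocks
D: |-14| + |14| = 14 + 14 = 28 blocks
E: |-26| + |-15| = 26 + 15 = 41 blocks
F: |28| + |24| = 28 + 24 = 52 blocks
G: |-16| + |-2| = 16 + 2 = 18 blocks
Threshold 33.5 blocks: G (18 blocks), D (28 blocks) are within range.

G, D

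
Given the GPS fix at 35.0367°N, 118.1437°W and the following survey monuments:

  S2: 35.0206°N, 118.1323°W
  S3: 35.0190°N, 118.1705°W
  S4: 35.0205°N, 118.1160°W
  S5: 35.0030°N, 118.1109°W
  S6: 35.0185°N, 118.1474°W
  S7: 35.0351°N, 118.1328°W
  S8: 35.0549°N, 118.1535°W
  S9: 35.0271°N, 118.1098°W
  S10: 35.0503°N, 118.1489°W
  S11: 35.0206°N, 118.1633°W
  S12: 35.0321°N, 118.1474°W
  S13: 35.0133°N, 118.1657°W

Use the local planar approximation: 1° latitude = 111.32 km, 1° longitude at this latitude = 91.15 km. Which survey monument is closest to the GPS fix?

S12

Distances from 35.0367°N, 118.1437°W:
S2: √((-0.0161·111.32)² + (0.0114·91.15)²) = √(3.212167 + 1.079750) = 2.0717 km
S3: √((-0.0177·111.32)² + (-0.0268·91.15)²) = √(3.882334 + 5.967370) = 3.1384 km
S4: √((-0.0162·111.32)² + (0.0277·91.15)²) = √(3.252194 + 6.374893) = 3.1028 km
S5: √((-0.0337·111.32)² + (0.0328·91.15)²) = √(14.073632 + 8.938426) = 4.7971 km
S6: √((-0.0182·111.32)² + (-0.0037·91.15)²) = √(4.104773 + 0.113741) = 2.0539 km
S7: √((-0.0016·111.32)² + (0.0109·91.15)²) = √(0.031724 + 0.987112) = 1.0094 km
S8: √((0.0182·111.32)² + (-0.0098·91.15)²) = √(4.104773 + 0.797931) = 2.2142 km
S9: √((-0.0096·111.32)² + (0.0339·91.15)²) = √(1.142060 + 9.548007) = 3.2696 km
S10: √((0.0136·111.32)² + (-0.0052·91.15)²) = √(2.292051 + 0.224657) = 1.5864 km
S11: √((-0.0161·111.32)² + (-0.0196·91.15)²) = √(3.212167 + 3.191725) = 2.5306 km
S12: √((-0.0046·111.32)² + (-0.0037·91.15)²) = √(0.262218 + 0.113741) = 0.6132 km
S13: √((-0.0234·111.32)² + (-0.0220·91.15)²) = √(6.785441 + 4.021228) = 3.2873 km
Minimum: S12 at 0.6132 km.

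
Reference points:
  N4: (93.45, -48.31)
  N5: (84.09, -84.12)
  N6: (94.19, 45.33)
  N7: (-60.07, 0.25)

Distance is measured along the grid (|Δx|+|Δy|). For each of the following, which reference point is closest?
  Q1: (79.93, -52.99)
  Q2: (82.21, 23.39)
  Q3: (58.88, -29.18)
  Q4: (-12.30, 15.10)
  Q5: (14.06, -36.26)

Q1 at (79.93, -52.99):
  N4: 18.20
  N5: 35.29
  N6: 112.58
  N7: 193.24
  → nearest: N4 (18.20)
Q2 at (82.21, 23.39):
  N4: 82.94
  N5: 109.39
  N6: 33.92
  N7: 165.42
  → nearest: N6 (33.92)
Q3 at (58.88, -29.18):
  N4: 53.70
  N5: 80.15
  N6: 109.82
  N7: 148.38
  → nearest: N4 (53.70)
Q4 at (-12.30, 15.10):
  N4: 169.16
  N5: 195.61
  N6: 136.72
  N7: 62.62
  → nearest: N7 (62.62)
Q5 at (14.06, -36.26):
  N4: 91.44
  N5: 117.89
  N6: 161.72
  N7: 110.64
  → nearest: N4 (91.44)

Q1→N4; Q2→N6; Q3→N4; Q4→N7; Q5→N4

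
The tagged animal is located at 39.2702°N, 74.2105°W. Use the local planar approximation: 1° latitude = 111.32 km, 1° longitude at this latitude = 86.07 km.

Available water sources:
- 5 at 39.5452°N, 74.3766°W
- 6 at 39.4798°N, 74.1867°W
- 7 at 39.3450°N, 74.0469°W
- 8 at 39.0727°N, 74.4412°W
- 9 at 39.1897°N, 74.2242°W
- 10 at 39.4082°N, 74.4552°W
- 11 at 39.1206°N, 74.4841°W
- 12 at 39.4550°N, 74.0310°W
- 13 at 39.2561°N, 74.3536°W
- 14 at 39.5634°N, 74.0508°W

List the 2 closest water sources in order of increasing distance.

9, 13

Distances from 39.2702°N, 74.2105°W:
5: 33.7867 km
6: 23.4224 km
7: 16.3588 km
8: 29.6251 km
9: 9.0385 km
10: 26.0687 km
11: 28.8424 km
12: 25.7273 km
13: 12.4162 km
14: 35.4153 km
Sorted: 9 (9.0385 km) < 13 (12.4162 km) < 7 (16.3588 km) < 6 (23.4224 km) < …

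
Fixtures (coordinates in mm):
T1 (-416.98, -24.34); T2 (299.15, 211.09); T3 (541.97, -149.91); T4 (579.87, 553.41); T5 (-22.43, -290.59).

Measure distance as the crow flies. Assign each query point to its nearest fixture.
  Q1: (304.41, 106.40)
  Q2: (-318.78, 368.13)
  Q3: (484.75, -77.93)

Q1 at (304.41, 106.40):
  T1: 733.14 mm
  T2: 104.82 mm
  T3: 349.47 mm
  T4: 525.07 mm
  T5: 514.22 mm
  → nearest: T2 (104.82 mm)
Q2 at (-318.78, 368.13):
  T1: 404.57 mm
  T2: 637.57 mm
  T3: 1004.62 mm
  T4: 917.55 mm
  T5: 722.31 mm
  → nearest: T1 (404.57 mm)
Q3 at (484.75, -77.93):
  T1: 903.32 mm
  T2: 343.48 mm
  T3: 91.95 mm
  T4: 638.47 mm
  T5: 549.96 mm
  → nearest: T3 (91.95 mm)

Q1→T2; Q2→T1; Q3→T3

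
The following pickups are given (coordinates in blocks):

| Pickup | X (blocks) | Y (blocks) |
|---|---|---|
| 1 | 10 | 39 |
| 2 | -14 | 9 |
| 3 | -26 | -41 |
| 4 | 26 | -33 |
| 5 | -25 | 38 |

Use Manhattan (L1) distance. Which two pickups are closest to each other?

1 and 5

Pairwise distances:
1–2: 54 blocks
1–3: 116 blocks
1–4: 88 blocks
1–5: 36 blocks
2–3: 62 blocks
2–4: 82 blocks
2–5: 40 blocks
3–4: 60 blocks
3–5: 80 blocks
4–5: 122 blocks
Closest pair: 1–5 at 36 blocks.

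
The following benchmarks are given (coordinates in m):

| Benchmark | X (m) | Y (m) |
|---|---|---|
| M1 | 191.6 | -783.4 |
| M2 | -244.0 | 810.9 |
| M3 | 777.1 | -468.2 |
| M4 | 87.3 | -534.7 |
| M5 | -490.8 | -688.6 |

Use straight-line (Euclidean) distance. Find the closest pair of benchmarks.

Pairwise distances:
M1–M2: 1652.7 m
M1–M3: 665.0 m
M1–M4: 269.7 m
M1–M5: 689.0 m
M2–M3: 1636.7 m
M2–M4: 1385.8 m
M2–M5: 1519.7 m
M3–M4: 693.0 m
M3–M5: 1286.9 m
M4–M5: 598.2 m
Closest pair: M1–M4 at 269.7 m.

M1 and M4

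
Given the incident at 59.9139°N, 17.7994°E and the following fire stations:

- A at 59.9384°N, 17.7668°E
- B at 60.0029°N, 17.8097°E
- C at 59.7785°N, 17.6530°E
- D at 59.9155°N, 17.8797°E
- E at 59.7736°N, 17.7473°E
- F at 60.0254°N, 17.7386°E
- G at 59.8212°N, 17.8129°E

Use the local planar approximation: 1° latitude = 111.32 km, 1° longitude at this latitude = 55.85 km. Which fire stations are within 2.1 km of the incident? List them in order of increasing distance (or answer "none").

Distances from 59.9139°N, 17.7994°E:
A: √((0.0245·111.32)² + (-0.0326·55.85)²) = √(7.438383 + 3.314985) = 3.2792 km
B: √((0.0890·111.32)² + (0.0103·55.85)²) = √(98.158160 + 0.330918) = 9.9242 km
C: √((-0.1354·111.32)² + (-0.1464·55.85)²) = √(227.187129 + 66.854171) = 17.1476 km
D: √((0.0016·111.32)² + (0.0803·55.85)²) = √(0.031724 + 20.113027) = 4.4883 km
E: √((-0.1403·111.32)² + (-0.0521·55.85)²) = √(243.928046 + 8.466849) = 15.8869 km
F: √((0.1115·111.32)² + (-0.0608·55.85)²) = √(154.062212 + 11.530643) = 12.8683 km
G: √((-0.0927·111.32)² + (0.0135·55.85)²) = √(106.489273 + 0.568478) = 10.3469 km
Threshold 2.1 km: none within range.

none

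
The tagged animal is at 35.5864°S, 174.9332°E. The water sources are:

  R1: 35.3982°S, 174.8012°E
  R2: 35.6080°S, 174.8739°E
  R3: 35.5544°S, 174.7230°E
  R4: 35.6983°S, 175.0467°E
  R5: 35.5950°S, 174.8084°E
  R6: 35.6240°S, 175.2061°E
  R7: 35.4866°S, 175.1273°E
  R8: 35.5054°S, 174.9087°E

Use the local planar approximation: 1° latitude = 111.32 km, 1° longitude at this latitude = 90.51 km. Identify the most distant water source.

Distances from 35.5864°S, 174.9332°E:
R1: √((0.1882·111.32)² + (-0.1320·90.51)²) = √(438.920266 + 142.738455) = 24.1176 km
R2: √((-0.0216·111.32)² + (-0.0593·90.51)²) = √(5.781678 + 28.807297) = 5.8812 km
R3: √((0.0320·111.32)² + (-0.2102·90.51)²) = √(12.689554 + 361.958311) = 19.3558 km
R4: √((-0.1119·111.32)² + (0.1135·90.51)²) = √(155.169574 + 105.532166) = 16.1463 km
R5: √((-0.0086·111.32)² + (-0.1248·90.51)²) = √(0.916523 + 127.591664) = 11.3361 km
R6: √((-0.0376·111.32)² + (0.2729·90.51)²) = √(17.519515 + 610.098843) = 25.0523 km
R7: √((0.0998·111.32)² + (0.1941·90.51)²) = √(123.426234 + 308.634308) = 20.7861 km
R8: √((0.0810·111.32)² + (-0.0245·90.51)²) = √(81.304846 + 4.917284) = 9.2856 km
Maximum: R6 at 25.0523 km.

R6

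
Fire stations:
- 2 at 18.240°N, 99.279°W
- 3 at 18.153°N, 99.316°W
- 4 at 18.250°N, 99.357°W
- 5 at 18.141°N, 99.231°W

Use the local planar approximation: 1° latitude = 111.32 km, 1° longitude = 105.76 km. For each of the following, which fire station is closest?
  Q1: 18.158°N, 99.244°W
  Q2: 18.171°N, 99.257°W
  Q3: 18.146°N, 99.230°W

Q1→5; Q2→5; Q3→5

Q1 at 18.158°N, 99.244°W:
  2: 9.850 km
  3: 7.635 km
  4: 15.739 km
  5: 2.339 km
  → nearest: 5 (2.339 km)
Q2 at 18.171°N, 99.257°W:
  2: 8.026 km
  3: 6.554 km
  4: 13.755 km
  5: 4.326 km
  → nearest: 5 (4.326 km)
Q3 at 18.146°N, 99.230°W:
  2: 11.677 km
  3: 9.129 km
  4: 17.732 km
  5: 0.567 km
  → nearest: 5 (0.567 km)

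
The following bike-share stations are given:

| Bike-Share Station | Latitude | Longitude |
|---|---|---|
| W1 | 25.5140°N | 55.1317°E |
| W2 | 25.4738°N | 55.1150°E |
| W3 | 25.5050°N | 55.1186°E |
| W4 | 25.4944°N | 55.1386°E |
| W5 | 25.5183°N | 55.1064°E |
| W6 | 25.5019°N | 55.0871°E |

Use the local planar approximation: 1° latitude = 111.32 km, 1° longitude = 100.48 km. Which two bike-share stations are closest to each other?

Pairwise distances:
W1–W2: 4.7793 km
W1–W3: 1.6542 km
W1–W4: 2.2894 km
W1–W5: 2.5868 km
W1–W6: 4.6795 km
W2–W3: 3.4920 km
W2–W4: 3.2988 km
W2–W5: 5.0285 km
W2–W6: 4.2005 km
W3–W4: 2.3304 km
W3–W5: 1.9222 km
W3–W6: 3.1839 km
W4–W5: 4.1889 km
W4–W6: 5.2416 km
W5–W6: 2.6634 km
Closest pair: W1–W3 at 1.6542 km.

W1 and W3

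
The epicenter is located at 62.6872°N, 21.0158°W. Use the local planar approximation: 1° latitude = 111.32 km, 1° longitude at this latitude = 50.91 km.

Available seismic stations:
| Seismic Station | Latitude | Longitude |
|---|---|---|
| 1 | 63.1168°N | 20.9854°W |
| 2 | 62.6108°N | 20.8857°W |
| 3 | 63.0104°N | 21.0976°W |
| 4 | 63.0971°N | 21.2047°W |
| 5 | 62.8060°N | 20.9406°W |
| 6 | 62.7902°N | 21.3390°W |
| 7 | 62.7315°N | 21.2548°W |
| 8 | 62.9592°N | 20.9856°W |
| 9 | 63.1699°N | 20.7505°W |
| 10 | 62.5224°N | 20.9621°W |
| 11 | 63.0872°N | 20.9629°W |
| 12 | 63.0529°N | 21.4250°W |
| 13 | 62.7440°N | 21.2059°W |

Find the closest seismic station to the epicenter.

2

Distances from 62.6872°N, 21.0158°W:
1: 47.8481 km
2: 10.7797 km
3: 36.2188 km
4: 46.6325 km
5: 13.7678 km
6: 20.0551 km
7: 13.1289 km
8: 30.3180 km
9: 55.4056 km
10: 18.5481 km
11: 44.6094 km
12: 45.7304 km
13: 11.5604 km
Minimum: 2 at 10.7797 km.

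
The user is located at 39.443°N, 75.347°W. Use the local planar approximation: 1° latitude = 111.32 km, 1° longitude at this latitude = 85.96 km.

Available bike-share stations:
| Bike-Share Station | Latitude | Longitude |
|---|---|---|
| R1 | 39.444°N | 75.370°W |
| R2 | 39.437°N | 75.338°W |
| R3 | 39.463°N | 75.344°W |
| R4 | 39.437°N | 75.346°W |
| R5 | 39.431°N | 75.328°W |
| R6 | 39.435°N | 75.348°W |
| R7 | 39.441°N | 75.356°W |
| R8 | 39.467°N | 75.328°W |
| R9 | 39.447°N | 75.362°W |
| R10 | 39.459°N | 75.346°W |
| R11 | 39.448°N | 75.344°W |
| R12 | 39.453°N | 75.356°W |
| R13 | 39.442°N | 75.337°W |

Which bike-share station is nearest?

Distances from 39.443°N, 75.347°W:
R1: √((0.001·111.32)² + (-0.023·85.96)²) = √(0.01239 + 3.90885) = 1.980 km
R2: √((-0.006·111.32)² + (0.009·85.96)²) = √(0.44612 + 0.59852) = 1.022 km
R3: √((0.020·111.32)² + (0.003·85.96)²) = √(4.95686 + 0.06650) = 2.241 km
R4: √((-0.006·111.32)² + (0.001·85.96)²) = √(0.44612 + 0.00739) = 0.673 km
R5: √((-0.012·111.32)² + (0.019·85.96)²) = √(1.78447 + 2.66747) = 2.110 km
R6: √((-0.008·111.32)² + (-0.001·85.96)²) = √(0.79310 + 0.00739) = 0.895 km
R7: √((-0.002·111.32)² + (-0.009·85.96)²) = √(0.04957 + 0.59852) = 0.805 km
R8: √((0.024·111.32)² + (0.019·85.96)²) = √(7.13787 + 2.66747) = 3.131 km
R9: √((0.004·111.32)² + (-0.015·85.96)²) = √(0.19827 + 1.66255) = 1.364 km
R10: √((0.016·111.32)² + (0.001·85.96)²) = √(3.17239 + 0.00739) = 1.783 km
R11: √((0.005·111.32)² + (0.003·85.96)²) = √(0.30980 + 0.06650) = 0.613 km
R12: √((0.010·111.32)² + (-0.009·85.96)²) = √(1.23921 + 0.59852) = 1.356 km
R13: √((-0.001·111.32)² + (0.010·85.96)²) = √(0.01239 + 0.73891) = 0.867 km
Minimum: R11 at 0.613 km.

R11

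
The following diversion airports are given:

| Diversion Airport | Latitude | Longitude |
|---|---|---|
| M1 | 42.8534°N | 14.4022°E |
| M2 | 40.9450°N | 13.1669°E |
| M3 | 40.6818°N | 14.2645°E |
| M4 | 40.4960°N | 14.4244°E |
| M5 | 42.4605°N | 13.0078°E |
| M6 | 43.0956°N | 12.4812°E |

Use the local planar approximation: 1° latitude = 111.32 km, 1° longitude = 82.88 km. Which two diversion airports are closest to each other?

M3 and M4

Pairwise distances:
M1–M2: 235.8264 km
M1–M3: 242.0118 km
M1–M4: 262.4322 km
M1–M5: 123.5674 km
M1–M6: 161.4792 km
M2–M3: 95.5711 km
M2–M4: 115.5872 km
M2–M5: 169.2200 km
M2–M6: 246.0577 km
M3–M4: 24.5647 km
M3–M5: 223.7281 km
M3–M6: 306.6705 km
M4–M5: 248.2118 km
M4–M6: 331.1842 km
M5–M6: 83.0858 km
Closest pair: M3–M4 at 24.5647 km.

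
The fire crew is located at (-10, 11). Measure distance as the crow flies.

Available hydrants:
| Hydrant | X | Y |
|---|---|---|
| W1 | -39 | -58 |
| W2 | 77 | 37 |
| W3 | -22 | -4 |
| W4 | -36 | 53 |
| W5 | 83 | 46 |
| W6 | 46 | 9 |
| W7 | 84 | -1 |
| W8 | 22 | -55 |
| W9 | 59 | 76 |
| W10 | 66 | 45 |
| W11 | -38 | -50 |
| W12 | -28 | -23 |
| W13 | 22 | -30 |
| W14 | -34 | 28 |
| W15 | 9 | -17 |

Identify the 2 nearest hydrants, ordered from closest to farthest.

Distances from (-10, 11):
W1: 74.85
W2: 90.80
W3: 19.21
W4: 49.40
W5: 99.37
W6: 56.04
W7: 94.76
W8: 73.35
W9: 94.79
W10: 83.26
W11: 67.12
W12: 38.47
W13: 52.01
W14: 29.41
W15: 33.84
Sorted: W3 (19.21) < W14 (29.41) < W15 (33.84) < W12 (38.47) < …

W3, W14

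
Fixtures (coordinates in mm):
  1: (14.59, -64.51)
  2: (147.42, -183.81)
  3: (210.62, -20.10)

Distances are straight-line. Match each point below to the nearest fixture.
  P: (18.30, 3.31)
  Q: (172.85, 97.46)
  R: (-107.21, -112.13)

P→1; Q→3; R→1

P at (18.30, 3.31):
  1: √((-3.71)² + (-67.82)²) = √(13.7641 + 4599.5524) = 67.92 mm
  2: √((129.12)² + (-187.12)²) = √(16671.9744 + 35013.8944) = 227.35 mm
  3: √((192.32)² + (-23.41)²) = √(36986.9824 + 548.0281) = 193.74 mm
  → nearest: 1 (67.92 mm)
Q at (172.85, 97.46):
  1: √((-158.26)² + (-161.97)²) = √(25046.2276 + 26234.2809) = 226.45 mm
  2: √((-25.43)² + (-281.27)²) = √(646.6849 + 79112.8129) = 282.42 mm
  3: √((37.77)² + (-117.56)²) = √(1426.5729 + 13820.3536) = 123.48 mm
  → nearest: 3 (123.48 mm)
R at (-107.21, -112.13):
  1: √((121.80)² + (47.62)²) = √(14835.2400 + 2267.6644) = 130.78 mm
  2: √((254.63)² + (-71.68)²) = √(64836.4369 + 5138.0224) = 264.53 mm
  3: √((317.83)² + (92.03)²) = √(101015.9089 + 8469.5209) = 330.89 mm
  → nearest: 1 (130.78 mm)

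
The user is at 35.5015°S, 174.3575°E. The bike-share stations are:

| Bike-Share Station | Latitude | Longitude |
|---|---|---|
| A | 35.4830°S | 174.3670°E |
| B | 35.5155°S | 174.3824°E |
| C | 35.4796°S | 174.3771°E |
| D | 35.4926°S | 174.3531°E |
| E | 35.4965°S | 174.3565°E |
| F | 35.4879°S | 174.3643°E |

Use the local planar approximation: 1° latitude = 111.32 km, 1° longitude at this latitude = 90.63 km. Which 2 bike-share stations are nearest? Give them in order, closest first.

E, D

Distances from 35.5015°S, 174.3575°E:
A: 2.2322 km
B: 2.7425 km
C: 3.0164 km
D: 1.0680 km
E: 0.5639 km
F: 1.6346 km
Sorted: E (0.5639 km) < D (1.0680 km) < F (1.6346 km) < A (2.2322 km) < …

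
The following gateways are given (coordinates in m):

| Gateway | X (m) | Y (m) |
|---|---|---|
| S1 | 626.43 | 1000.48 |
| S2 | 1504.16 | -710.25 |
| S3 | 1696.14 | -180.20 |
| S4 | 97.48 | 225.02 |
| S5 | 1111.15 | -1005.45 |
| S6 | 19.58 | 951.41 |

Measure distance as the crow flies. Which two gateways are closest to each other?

Pairwise distances:
S2–S5: 491.53 m
S2–S3: 563.75 m
S1–S6: 608.83 m
S4–S6: 730.56 m
S1–S4: 938.68 m
S3–S5: 1011.56 m
S1–S3: 1593.20 m
S4–S5: 1594.23 m
S3–S4: 1649.22 m
S2–S4: 1689.22 m
S1–S2: 1922.76 m
S3–S6: 2022.72 m
S1–S5: 2063.66 m
S2–S6: 2228.25 m
S5–S6: 2240.72 m
Closest pair: S2–S5 at 491.53 m.

S2 and S5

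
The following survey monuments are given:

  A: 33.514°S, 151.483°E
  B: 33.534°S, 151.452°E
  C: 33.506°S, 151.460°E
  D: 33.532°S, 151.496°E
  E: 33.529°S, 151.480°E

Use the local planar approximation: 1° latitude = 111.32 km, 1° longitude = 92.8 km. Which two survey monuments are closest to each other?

D and E

Pairwise distances:
A–B: √((-0.020·111.32)² + (-0.031·92.8)²) = √(4.95686 + 8.27598) = 3.638 km
A–C: √((0.008·111.32)² + (-0.023·92.8)²) = √(0.79310 + 4.55566) = 2.313 km
A–D: √((-0.018·111.32)² + (0.013·92.8)²) = √(4.01505 + 1.45540) = 2.339 km
A–E: √((-0.015·111.32)² + (-0.003·92.8)²) = √(2.78823 + 0.07751) = 1.693 km
B–C: √((0.028·111.32)² + (0.008·92.8)²) = √(9.71544 + 0.55116) = 3.204 km
B–D: √((0.002·111.32)² + (0.044·92.8)²) = √(0.04957 + 16.67252) = 4.089 km
B–E: √((0.005·111.32)² + (0.028·92.8)²) = √(0.30980 + 6.75168) = 2.657 km
C–D: √((-0.026·111.32)² + (0.036·92.8)²) = √(8.37709 + 11.16094) = 4.420 km
C–E: √((-0.023·111.32)² + (0.020·92.8)²) = √(6.55544 + 3.44474) = 3.162 km
D–E: √((0.003·111.32)² + (-0.016·92.8)²) = √(0.11153 + 2.20463) = 1.522 km
Closest pair: D–E at 1.522 km.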